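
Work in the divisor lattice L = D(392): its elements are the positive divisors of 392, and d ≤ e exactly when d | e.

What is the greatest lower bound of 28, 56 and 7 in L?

In the divisibility order, the meet is the greatest common divisor: gcd(28, 56, 7) = 7.

7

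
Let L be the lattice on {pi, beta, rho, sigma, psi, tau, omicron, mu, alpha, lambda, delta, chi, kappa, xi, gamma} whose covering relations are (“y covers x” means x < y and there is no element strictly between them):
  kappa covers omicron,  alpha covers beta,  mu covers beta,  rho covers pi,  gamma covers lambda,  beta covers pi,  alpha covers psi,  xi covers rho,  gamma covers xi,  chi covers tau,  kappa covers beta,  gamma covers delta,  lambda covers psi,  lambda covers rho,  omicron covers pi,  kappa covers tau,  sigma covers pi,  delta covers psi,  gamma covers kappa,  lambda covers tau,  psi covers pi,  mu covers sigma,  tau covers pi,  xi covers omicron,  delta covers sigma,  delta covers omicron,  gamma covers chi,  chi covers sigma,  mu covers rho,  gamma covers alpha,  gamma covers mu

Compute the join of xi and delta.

Common upper bounds of {xi, delta}: gamma.
The least among these is gamma.

gamma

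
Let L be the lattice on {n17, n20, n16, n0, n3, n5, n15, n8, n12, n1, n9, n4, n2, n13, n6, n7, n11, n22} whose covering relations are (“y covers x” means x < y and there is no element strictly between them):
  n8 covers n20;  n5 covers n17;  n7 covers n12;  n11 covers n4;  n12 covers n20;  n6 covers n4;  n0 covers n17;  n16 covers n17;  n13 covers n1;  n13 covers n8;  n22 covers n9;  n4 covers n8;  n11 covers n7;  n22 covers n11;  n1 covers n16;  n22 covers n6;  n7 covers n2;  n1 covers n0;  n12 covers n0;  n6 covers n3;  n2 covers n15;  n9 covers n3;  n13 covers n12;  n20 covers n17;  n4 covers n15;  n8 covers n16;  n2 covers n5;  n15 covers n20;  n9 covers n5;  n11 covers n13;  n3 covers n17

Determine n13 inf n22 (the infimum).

Common lower bounds of {n13, n22}: n0, n1, n12, n13, n16, n17, n20, n8.
The greatest among these is n13.

n13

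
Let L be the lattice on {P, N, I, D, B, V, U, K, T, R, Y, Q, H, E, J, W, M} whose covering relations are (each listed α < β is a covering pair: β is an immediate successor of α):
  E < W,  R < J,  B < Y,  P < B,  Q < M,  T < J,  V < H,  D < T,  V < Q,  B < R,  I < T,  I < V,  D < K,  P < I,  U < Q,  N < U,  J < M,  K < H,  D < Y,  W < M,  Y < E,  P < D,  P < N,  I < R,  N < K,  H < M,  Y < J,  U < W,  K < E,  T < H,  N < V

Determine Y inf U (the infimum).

Common lower bounds of {Y, U}: P.
The greatest among these is P.

P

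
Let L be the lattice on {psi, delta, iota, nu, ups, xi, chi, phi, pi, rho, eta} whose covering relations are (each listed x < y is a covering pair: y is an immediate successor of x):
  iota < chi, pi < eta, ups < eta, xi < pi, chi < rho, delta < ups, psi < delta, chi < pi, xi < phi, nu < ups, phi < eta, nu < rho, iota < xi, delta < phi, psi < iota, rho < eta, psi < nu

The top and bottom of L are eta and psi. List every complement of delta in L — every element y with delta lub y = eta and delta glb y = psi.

chi, pi, rho

Need y with delta ∨ y = eta and delta ∧ y = psi.
Checking each element gives: chi, pi, rho.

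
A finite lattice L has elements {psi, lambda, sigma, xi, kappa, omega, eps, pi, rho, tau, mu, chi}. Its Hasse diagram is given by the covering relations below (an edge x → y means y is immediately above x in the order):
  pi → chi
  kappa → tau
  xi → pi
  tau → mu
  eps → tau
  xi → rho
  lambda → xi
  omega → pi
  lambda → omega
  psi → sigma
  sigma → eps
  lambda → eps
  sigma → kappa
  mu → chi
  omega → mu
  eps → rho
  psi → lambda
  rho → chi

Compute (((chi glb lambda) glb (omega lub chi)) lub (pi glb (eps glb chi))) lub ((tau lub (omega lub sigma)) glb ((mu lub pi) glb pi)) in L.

omega

chi ∧ lambda = lambda
omega ∨ chi = chi
lambda ∧ chi = lambda
eps ∧ chi = eps
pi ∧ eps = lambda
lambda ∨ lambda = lambda
omega ∨ sigma = mu
tau ∨ mu = mu
mu ∨ pi = chi
chi ∧ pi = pi
mu ∧ pi = omega
lambda ∨ omega = omega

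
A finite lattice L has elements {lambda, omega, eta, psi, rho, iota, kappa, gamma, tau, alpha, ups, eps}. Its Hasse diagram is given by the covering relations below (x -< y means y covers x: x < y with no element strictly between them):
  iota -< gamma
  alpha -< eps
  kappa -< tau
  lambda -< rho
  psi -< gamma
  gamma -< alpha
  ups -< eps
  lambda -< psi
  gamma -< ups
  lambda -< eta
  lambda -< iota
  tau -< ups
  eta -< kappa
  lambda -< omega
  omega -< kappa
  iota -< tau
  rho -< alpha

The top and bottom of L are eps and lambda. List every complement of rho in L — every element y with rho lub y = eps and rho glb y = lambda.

Need y with rho ∨ y = eps and rho ∧ y = lambda.
Checking each element gives: eta, kappa, omega, tau, ups.

eta, kappa, omega, tau, ups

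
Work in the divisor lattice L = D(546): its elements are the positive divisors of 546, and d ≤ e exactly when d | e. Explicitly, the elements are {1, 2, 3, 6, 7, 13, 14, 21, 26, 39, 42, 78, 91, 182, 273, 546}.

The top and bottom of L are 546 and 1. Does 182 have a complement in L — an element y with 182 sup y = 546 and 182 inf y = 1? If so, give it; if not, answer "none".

3

Need y with 182 ∨ y = 546 and 182 ∧ y = 1.
Checking each element gives: 3.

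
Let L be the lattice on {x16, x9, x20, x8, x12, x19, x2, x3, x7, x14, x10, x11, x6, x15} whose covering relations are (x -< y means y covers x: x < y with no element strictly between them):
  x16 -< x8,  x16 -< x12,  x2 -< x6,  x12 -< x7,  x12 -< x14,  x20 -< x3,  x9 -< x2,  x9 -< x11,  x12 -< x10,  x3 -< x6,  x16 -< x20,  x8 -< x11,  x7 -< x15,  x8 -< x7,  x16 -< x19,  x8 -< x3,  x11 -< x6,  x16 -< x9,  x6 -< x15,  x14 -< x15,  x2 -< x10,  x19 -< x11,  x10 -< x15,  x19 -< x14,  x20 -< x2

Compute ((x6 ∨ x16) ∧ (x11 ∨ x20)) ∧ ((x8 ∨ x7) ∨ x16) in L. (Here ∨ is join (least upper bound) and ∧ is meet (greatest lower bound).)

x8

x6 ∨ x16 = x6
x11 ∨ x20 = x6
x6 ∧ x6 = x6
x8 ∨ x7 = x7
x7 ∨ x16 = x7
x6 ∧ x7 = x8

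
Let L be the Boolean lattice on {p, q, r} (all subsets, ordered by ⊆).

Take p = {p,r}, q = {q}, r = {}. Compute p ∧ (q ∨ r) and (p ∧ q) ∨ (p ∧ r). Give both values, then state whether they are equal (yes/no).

{}; {}; yes

q ∨ r = {q}, so p ∧ (q ∨ r) = {p,r} ∧ {q} = {}.
p ∧ q = {} and p ∧ r = {}, so (p ∧ q) ∨ (p ∧ r) = {} ∨ {} = {}.
Equal: yes.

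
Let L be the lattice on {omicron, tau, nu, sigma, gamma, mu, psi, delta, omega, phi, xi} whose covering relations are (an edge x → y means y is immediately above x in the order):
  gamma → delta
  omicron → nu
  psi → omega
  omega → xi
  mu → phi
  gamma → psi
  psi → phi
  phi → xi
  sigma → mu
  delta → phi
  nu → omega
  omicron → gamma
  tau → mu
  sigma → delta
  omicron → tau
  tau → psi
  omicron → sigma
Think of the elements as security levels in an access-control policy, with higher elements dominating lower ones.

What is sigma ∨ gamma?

Common upper bounds of {sigma, gamma}: delta, phi, xi.
The least among these is delta.

delta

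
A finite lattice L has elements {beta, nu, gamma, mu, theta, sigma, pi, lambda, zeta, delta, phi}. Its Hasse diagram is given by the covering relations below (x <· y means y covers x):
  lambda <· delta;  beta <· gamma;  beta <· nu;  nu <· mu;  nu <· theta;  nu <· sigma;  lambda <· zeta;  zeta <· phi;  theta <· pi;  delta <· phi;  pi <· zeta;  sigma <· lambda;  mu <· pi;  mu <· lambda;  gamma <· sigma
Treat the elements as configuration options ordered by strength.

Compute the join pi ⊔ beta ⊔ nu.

Common upper bounds of {pi, beta, nu}: phi, pi, zeta.
The least among these is pi.

pi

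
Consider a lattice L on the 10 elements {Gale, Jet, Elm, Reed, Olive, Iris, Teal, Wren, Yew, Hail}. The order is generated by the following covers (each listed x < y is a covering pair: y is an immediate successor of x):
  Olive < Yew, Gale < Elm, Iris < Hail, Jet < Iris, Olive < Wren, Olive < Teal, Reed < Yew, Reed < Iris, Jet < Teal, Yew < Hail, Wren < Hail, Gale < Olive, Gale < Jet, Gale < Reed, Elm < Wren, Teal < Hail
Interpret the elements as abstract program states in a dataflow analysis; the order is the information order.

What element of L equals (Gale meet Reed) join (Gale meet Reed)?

Gale

Gale ∧ Reed = Gale
Gale ∧ Reed = Gale
Gale ∨ Gale = Gale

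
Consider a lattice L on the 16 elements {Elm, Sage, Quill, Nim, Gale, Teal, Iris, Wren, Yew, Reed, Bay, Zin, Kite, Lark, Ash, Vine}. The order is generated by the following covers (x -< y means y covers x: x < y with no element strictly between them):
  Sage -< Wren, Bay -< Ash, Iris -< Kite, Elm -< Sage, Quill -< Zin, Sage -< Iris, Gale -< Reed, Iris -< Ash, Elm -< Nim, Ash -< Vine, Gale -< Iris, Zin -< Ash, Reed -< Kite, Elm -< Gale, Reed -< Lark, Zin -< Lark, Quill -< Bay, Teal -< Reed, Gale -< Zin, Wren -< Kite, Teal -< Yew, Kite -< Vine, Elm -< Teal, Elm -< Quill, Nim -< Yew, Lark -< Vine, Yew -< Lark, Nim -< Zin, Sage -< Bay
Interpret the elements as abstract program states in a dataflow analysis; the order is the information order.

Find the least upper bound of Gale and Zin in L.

Common upper bounds of {Gale, Zin}: Ash, Lark, Vine, Zin.
The least among these is Zin.

Zin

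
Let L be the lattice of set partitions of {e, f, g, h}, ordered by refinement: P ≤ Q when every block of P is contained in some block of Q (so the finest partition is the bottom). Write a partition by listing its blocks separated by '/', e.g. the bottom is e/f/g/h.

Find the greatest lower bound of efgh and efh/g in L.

The meet (common refinement) of efgh and efh/g intersects blocks pairwise, giving efh/g.

efh/g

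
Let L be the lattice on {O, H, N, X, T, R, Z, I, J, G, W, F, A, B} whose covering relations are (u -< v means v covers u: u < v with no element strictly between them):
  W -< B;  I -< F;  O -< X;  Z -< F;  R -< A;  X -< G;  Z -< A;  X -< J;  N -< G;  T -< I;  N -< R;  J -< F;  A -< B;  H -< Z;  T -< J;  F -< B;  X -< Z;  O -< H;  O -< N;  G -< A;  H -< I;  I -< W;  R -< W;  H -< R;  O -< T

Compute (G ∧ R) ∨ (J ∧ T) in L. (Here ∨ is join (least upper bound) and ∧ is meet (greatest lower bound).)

W

G ∧ R = N
J ∧ T = T
N ∨ T = W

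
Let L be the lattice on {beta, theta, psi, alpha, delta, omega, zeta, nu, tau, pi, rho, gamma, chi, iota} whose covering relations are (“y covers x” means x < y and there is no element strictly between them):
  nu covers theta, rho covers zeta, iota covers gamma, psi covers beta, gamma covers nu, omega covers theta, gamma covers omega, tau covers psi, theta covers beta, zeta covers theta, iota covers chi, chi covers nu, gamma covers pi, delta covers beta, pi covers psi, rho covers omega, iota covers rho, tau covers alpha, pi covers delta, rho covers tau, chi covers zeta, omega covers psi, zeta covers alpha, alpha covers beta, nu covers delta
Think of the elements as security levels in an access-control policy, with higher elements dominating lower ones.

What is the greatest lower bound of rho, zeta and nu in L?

theta

Common lower bounds of {rho, zeta, nu}: beta, theta.
The greatest among these is theta.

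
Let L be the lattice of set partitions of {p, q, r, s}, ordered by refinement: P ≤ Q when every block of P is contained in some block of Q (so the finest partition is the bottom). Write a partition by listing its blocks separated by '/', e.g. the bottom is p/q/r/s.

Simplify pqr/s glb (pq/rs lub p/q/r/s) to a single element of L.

pq/r/s

pq/rs ∨ p/q/r/s = pq/rs
pqr/s ∧ pq/rs = pq/r/s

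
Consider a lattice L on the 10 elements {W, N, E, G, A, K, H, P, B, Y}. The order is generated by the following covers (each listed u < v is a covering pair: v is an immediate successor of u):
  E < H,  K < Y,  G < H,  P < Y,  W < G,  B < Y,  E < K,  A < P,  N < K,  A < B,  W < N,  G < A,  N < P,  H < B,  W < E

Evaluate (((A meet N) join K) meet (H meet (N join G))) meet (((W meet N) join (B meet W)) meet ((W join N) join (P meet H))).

A ∧ N = W
W ∨ K = K
N ∨ G = P
H ∧ P = G
K ∧ G = W
W ∧ N = W
B ∧ W = W
W ∨ W = W
W ∨ N = N
P ∧ H = G
N ∨ G = P
W ∧ P = W
W ∧ W = W

W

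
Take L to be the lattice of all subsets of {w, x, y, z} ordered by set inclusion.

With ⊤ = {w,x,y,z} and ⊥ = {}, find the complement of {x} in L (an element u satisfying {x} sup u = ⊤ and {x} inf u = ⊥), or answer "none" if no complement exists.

{w,y,z}

Need u with {x} ∨ u = {w,x,y,z} and {x} ∧ u = {}.
Checking each element gives: {w,y,z}.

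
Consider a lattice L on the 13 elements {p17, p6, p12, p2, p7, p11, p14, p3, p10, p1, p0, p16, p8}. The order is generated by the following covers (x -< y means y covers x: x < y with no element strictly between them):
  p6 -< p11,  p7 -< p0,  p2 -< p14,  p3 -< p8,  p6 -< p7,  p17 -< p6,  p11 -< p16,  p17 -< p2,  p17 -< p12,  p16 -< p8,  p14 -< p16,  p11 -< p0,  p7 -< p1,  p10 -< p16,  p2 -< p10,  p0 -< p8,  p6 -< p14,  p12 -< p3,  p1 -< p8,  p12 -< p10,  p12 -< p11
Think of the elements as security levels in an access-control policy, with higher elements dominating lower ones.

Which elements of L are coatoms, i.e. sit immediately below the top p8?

The coatoms are exactly the elements covered by p8: p0, p1, p16, p3.

p0, p1, p16, p3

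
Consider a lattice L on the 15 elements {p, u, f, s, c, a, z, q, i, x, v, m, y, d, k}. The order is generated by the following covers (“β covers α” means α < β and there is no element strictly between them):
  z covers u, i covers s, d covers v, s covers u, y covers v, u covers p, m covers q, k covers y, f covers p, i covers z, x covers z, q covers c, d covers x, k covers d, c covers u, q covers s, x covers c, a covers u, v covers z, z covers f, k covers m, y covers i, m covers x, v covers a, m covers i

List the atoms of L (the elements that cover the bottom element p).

The atoms are exactly the elements that cover p: f, u.

f, u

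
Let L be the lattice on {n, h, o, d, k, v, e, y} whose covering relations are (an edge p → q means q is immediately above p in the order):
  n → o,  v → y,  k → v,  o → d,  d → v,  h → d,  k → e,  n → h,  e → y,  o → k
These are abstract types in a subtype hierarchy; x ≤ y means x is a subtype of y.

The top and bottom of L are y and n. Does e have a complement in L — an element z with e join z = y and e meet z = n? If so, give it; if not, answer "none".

h

Need z with e ∨ z = y and e ∧ z = n.
Checking each element gives: h.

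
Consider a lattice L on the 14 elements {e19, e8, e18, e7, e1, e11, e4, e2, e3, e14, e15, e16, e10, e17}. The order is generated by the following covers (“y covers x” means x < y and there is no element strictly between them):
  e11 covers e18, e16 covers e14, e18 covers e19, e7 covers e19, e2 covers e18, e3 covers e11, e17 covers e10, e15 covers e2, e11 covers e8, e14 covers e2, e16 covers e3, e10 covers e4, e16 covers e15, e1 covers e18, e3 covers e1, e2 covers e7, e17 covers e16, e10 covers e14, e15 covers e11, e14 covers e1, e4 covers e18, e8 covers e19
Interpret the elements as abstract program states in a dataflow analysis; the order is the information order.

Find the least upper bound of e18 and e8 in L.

e11

Common upper bounds of {e18, e8}: e11, e15, e16, e17, e3.
The least among these is e11.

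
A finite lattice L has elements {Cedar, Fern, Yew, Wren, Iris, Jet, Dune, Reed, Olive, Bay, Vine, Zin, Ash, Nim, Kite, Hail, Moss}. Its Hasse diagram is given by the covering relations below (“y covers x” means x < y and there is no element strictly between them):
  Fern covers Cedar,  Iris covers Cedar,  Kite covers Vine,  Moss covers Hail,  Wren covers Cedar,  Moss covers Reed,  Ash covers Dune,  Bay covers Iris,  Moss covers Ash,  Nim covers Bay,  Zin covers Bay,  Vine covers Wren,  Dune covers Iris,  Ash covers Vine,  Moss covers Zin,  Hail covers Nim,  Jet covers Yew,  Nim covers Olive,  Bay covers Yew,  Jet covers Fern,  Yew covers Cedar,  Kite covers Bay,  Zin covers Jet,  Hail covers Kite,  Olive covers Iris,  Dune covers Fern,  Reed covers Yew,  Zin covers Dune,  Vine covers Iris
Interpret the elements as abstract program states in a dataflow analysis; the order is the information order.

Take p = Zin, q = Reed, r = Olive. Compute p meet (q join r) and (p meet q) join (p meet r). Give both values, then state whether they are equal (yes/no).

Zin; Bay; no

q join r = Moss, so p meet (q join r) = Zin meet Moss = Zin.
p meet q = Yew and p meet r = Iris, so (p meet q) join (p meet r) = Yew join Iris = Bay.
Equal: no.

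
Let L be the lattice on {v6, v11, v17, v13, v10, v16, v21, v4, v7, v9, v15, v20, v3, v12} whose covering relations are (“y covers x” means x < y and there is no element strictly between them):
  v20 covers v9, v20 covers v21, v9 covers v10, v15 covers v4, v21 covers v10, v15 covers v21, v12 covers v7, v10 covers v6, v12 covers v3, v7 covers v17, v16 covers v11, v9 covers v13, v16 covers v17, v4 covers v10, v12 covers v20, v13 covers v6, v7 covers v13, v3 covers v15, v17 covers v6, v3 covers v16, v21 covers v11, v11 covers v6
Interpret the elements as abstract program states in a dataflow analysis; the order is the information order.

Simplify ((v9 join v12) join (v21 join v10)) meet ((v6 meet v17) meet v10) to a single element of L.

v6

v9 ∨ v12 = v12
v21 ∨ v10 = v21
v12 ∨ v21 = v12
v6 ∧ v17 = v6
v6 ∧ v10 = v6
v12 ∧ v6 = v6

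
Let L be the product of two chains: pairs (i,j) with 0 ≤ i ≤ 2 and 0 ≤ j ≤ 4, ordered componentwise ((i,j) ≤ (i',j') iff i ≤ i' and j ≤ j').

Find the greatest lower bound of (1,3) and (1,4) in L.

(1,3)

In a product of chains, the meet is componentwise min, giving (1,3).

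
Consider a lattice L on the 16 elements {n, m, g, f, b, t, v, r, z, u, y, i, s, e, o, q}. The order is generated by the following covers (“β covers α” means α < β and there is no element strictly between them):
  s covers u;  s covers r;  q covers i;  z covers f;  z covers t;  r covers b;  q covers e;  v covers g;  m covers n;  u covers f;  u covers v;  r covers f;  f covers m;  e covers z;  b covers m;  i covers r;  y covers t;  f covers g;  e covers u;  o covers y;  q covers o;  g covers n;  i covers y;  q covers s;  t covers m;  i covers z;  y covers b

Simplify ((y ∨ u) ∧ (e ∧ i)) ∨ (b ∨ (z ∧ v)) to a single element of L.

y ∨ u = q
e ∧ i = z
q ∧ z = z
z ∧ v = g
b ∨ g = r
z ∨ r = i

i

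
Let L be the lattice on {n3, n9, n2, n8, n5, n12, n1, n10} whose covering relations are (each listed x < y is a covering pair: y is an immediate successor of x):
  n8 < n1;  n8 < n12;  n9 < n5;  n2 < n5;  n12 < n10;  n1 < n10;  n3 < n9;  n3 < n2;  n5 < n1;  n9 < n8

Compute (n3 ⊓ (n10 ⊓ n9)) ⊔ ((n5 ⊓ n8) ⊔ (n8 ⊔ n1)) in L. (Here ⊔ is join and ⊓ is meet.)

n1

n10 ∧ n9 = n9
n3 ∧ n9 = n3
n5 ∧ n8 = n9
n8 ∨ n1 = n1
n9 ∨ n1 = n1
n3 ∨ n1 = n1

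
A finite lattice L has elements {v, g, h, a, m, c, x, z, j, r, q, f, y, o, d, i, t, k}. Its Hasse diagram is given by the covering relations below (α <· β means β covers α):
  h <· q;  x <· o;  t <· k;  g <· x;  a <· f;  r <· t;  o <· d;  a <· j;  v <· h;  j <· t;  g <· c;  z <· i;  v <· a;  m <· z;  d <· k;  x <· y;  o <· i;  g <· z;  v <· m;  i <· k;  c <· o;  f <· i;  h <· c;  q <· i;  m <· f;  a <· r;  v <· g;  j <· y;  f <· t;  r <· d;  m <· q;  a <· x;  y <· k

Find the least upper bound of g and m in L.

Common upper bounds of {g, m}: i, k, z.
The least among these is z.

z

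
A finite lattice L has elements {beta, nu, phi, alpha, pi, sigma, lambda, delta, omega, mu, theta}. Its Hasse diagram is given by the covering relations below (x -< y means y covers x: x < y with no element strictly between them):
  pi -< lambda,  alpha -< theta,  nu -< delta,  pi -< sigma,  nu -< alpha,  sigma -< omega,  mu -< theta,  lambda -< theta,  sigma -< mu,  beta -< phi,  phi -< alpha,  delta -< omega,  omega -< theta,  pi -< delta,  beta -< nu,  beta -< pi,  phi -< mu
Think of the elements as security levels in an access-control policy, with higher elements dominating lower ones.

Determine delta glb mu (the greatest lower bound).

Common lower bounds of {delta, mu}: beta, pi.
The greatest among these is pi.

pi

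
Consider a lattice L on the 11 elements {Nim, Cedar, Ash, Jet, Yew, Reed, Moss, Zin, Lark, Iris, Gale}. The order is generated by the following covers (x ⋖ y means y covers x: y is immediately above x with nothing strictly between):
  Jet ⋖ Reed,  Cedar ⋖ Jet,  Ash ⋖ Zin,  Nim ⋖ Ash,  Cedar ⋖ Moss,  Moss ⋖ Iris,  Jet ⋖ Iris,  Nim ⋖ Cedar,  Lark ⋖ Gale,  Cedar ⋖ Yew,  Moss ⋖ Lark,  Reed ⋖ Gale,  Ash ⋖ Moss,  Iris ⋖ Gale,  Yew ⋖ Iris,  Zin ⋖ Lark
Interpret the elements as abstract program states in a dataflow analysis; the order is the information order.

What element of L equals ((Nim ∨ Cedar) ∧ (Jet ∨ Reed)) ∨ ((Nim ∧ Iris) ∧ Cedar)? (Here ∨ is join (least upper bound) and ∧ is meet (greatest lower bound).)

Cedar

Nim ∨ Cedar = Cedar
Jet ∨ Reed = Reed
Cedar ∧ Reed = Cedar
Nim ∧ Iris = Nim
Nim ∧ Cedar = Nim
Cedar ∨ Nim = Cedar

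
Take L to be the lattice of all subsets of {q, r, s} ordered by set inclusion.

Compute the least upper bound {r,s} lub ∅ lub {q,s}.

{q,r,s}

Under ⊆, join is union: {r,s} ∪ ∅ ∪ {q,s} = {q,r,s}.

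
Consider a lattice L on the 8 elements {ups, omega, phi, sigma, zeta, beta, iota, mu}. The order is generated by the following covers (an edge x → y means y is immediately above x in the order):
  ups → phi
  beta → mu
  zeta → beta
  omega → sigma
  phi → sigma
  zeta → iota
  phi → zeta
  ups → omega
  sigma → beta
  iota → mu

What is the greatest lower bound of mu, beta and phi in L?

Common lower bounds of {mu, beta, phi}: phi, ups.
The greatest among these is phi.

phi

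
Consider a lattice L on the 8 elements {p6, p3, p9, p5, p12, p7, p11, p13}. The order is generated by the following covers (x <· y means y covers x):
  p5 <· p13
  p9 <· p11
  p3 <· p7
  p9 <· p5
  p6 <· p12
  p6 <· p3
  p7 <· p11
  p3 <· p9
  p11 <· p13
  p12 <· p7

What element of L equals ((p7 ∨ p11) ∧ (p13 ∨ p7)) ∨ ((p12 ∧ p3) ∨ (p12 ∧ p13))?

p7 ∨ p11 = p11
p13 ∨ p7 = p13
p11 ∧ p13 = p11
p12 ∧ p3 = p6
p12 ∧ p13 = p12
p6 ∨ p12 = p12
p11 ∨ p12 = p11

p11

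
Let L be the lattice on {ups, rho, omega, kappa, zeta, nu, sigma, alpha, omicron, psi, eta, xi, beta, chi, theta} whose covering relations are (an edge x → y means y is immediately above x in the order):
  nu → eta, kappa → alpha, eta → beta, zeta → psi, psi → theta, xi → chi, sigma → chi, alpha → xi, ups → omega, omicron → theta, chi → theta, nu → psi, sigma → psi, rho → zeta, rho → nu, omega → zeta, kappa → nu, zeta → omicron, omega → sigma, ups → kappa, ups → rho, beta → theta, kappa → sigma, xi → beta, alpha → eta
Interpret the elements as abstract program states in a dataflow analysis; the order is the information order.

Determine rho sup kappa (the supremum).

Common upper bounds of {rho, kappa}: beta, eta, nu, psi, theta.
The least among these is nu.

nu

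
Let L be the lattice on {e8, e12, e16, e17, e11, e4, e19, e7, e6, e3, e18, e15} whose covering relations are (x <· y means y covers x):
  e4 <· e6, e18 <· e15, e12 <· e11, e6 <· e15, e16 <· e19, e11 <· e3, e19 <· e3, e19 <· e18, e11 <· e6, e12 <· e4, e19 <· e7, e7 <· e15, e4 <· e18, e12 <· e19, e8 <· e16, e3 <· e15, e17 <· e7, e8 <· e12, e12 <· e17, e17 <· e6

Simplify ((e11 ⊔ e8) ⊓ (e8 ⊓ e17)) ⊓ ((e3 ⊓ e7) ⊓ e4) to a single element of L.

e8

e11 ∨ e8 = e11
e8 ∧ e17 = e8
e11 ∧ e8 = e8
e3 ∧ e7 = e19
e19 ∧ e4 = e12
e8 ∧ e12 = e8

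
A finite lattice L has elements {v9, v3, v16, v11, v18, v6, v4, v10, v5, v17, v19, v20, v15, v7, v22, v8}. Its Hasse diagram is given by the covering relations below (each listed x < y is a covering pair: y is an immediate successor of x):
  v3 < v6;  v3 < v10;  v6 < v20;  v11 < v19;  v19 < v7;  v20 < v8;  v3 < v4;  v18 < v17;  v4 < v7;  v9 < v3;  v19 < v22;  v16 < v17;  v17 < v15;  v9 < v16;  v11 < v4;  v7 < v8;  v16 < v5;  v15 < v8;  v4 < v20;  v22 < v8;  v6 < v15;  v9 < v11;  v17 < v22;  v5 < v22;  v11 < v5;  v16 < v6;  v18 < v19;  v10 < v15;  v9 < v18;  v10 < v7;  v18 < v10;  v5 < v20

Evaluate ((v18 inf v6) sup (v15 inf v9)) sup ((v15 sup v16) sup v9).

v15

v18 ∧ v6 = v9
v15 ∧ v9 = v9
v9 ∨ v9 = v9
v15 ∨ v16 = v15
v15 ∨ v9 = v15
v9 ∨ v15 = v15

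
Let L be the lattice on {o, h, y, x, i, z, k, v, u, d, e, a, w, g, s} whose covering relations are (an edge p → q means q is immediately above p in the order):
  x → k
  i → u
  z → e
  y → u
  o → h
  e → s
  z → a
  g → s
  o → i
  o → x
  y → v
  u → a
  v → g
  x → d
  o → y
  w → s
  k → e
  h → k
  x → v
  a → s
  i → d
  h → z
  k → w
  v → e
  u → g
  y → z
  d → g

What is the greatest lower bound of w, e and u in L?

Common lower bounds of {w, e, u}: o.
The greatest among these is o.

o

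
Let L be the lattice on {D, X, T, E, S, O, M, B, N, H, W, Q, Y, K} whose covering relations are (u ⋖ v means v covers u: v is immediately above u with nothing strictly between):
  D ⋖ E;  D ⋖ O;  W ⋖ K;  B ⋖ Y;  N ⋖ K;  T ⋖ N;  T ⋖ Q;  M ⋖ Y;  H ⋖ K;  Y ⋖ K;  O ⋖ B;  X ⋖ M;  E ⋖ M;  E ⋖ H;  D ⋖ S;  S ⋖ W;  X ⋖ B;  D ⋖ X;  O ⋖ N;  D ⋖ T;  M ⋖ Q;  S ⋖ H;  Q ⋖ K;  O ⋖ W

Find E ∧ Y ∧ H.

Common lower bounds of {E, Y, H}: D, E.
The greatest among these is E.

E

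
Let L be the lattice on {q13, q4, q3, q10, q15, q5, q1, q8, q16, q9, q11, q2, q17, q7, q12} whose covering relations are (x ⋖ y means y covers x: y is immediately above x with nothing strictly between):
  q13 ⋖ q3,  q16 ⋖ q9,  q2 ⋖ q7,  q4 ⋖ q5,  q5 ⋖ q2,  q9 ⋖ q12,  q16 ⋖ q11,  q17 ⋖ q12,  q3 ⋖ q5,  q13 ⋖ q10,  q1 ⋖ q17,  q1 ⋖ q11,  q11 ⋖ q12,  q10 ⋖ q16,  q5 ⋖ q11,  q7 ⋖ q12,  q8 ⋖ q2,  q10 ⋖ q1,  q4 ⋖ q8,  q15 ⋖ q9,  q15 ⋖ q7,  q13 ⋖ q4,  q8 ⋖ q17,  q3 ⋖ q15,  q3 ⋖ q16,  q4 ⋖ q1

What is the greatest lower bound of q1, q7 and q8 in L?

q4

Common lower bounds of {q1, q7, q8}: q13, q4.
The greatest among these is q4.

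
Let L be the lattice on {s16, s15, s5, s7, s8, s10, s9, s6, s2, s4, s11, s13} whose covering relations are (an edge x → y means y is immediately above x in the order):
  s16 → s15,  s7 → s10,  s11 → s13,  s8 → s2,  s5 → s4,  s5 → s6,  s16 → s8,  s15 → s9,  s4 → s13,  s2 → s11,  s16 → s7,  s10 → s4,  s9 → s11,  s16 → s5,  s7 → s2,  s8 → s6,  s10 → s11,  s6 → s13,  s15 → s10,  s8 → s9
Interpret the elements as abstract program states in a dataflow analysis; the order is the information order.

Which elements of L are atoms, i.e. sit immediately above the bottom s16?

s15, s5, s7, s8

The atoms are exactly the elements that cover s16: s15, s5, s7, s8.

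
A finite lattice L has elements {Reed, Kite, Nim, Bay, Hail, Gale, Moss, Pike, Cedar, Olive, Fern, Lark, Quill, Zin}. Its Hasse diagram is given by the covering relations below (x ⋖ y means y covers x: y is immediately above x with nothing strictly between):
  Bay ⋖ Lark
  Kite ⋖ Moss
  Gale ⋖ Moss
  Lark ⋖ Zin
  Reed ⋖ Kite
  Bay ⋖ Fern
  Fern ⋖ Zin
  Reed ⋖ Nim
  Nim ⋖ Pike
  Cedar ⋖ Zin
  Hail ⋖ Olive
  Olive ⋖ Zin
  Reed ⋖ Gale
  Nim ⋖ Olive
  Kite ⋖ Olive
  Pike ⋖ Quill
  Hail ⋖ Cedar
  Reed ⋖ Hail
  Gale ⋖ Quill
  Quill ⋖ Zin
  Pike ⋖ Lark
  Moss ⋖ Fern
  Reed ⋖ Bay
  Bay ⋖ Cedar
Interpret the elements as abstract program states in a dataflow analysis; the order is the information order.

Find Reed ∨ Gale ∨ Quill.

Quill

Common upper bounds of {Reed, Gale, Quill}: Quill, Zin.
The least among these is Quill.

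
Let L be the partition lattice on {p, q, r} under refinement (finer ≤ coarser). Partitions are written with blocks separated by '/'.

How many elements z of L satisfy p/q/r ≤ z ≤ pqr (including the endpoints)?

The interval [p/q/r, pqr] = {p/q/r, p/qr, pq/r, pqr, pr/q}, which has 5 elements.

5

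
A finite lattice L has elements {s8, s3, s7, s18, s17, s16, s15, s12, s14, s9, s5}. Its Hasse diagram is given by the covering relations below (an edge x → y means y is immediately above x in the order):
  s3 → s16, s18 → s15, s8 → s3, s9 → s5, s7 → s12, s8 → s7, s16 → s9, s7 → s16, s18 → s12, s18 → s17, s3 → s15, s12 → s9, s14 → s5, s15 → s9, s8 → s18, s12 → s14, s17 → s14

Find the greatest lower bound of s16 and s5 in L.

s16

Common lower bounds of {s16, s5}: s16, s3, s7, s8.
The greatest among these is s16.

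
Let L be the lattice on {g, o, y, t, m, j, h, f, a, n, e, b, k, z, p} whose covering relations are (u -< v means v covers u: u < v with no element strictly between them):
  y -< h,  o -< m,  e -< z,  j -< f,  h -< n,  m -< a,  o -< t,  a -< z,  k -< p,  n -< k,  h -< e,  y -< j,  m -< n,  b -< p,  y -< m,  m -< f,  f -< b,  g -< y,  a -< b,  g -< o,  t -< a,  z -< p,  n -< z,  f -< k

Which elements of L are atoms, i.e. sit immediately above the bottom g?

The atoms are exactly the elements that cover g: o, y.

o, y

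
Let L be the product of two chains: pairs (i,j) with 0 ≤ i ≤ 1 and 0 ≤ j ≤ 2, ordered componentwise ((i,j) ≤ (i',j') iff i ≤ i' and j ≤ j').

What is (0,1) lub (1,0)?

(1,1)

Common upper bounds of {(0,1), (1,0)}: (1,1), (1,2).
The least among these is (1,1).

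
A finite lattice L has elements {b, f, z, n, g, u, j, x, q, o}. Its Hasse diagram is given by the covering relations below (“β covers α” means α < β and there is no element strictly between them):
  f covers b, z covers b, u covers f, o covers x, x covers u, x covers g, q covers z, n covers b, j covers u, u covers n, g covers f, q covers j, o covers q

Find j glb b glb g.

Common lower bounds of {j, b, g}: b.
The greatest among these is b.

b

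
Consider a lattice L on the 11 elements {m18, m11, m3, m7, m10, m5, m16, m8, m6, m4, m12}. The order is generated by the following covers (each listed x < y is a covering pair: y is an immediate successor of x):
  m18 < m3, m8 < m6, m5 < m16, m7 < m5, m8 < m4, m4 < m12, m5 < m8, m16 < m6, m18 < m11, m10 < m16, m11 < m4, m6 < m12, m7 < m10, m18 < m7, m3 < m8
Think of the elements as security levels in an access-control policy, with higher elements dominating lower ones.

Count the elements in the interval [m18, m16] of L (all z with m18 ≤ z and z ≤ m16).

The interval [m18, m16] = {m10, m16, m18, m5, m7}, which has 5 elements.

5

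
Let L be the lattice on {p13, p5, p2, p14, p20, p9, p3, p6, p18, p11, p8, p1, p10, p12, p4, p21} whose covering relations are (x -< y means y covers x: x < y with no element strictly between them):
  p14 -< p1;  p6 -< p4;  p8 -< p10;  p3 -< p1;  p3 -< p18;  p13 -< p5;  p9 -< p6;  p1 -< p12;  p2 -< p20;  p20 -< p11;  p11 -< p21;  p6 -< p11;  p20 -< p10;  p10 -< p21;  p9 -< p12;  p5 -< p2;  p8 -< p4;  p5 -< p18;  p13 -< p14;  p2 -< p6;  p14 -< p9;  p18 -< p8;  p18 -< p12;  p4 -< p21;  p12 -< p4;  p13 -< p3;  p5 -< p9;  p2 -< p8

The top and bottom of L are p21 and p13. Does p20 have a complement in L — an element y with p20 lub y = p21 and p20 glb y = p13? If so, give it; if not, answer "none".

p1

Need y with p20 ∨ y = p21 and p20 ∧ y = p13.
Checking each element gives: p1.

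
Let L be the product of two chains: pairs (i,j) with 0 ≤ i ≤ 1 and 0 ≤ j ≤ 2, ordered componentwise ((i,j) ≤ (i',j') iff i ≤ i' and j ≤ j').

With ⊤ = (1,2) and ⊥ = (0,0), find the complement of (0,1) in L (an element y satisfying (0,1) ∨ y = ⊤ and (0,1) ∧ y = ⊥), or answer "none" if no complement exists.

For every candidate y, either (0,1) ∨ y ≠ (1,2) or (0,1) ∧ y ≠ (0,0); no complement exists.

none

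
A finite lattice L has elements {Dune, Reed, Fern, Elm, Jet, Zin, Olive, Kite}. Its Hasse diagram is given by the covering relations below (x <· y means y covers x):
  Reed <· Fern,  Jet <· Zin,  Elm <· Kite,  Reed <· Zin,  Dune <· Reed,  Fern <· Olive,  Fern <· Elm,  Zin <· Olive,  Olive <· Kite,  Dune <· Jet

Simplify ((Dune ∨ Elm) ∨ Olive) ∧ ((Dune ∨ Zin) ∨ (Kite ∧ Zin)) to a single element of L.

Zin

Dune ∨ Elm = Elm
Elm ∨ Olive = Kite
Dune ∨ Zin = Zin
Kite ∧ Zin = Zin
Zin ∨ Zin = Zin
Kite ∧ Zin = Zin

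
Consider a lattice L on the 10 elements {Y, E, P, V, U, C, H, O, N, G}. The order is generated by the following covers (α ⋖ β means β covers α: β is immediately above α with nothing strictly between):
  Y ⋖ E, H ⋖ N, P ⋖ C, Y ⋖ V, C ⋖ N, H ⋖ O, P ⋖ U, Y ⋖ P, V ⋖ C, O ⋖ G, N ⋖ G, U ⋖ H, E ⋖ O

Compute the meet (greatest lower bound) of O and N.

Common lower bounds of {O, N}: H, P, U, Y.
The greatest among these is H.

H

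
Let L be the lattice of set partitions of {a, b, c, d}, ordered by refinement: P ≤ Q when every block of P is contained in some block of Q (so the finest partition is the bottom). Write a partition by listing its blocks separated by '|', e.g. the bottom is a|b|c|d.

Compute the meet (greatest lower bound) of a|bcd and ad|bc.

a|bc|d

Common lower bounds of {a|bcd, ad|bc}: a|bc|d, a|b|c|d.
The greatest among these is a|bc|d.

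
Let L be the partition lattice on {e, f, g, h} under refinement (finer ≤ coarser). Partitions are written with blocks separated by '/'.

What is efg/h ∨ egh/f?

The join of efg/h and egh/f merges any blocks that overlap across the partitions, giving efgh.

efgh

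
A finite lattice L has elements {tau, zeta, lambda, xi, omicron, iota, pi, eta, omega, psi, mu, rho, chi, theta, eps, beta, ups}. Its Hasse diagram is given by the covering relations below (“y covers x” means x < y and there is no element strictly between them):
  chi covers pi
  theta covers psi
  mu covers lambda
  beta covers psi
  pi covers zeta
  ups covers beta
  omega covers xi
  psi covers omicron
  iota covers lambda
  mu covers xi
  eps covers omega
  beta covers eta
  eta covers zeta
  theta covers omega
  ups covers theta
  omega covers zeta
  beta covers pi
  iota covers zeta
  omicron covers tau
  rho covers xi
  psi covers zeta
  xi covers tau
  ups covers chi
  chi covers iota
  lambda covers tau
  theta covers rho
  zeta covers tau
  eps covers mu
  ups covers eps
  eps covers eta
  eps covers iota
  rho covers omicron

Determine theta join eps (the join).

ups

Common upper bounds of {theta, eps}: ups.
The least among these is ups.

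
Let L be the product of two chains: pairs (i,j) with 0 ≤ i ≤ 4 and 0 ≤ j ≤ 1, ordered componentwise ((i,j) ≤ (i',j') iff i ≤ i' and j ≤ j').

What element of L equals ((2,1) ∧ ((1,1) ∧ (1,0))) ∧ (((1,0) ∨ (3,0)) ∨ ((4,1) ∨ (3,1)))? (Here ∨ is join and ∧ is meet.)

(1,1) ∧ (1,0) = (1,0)
(2,1) ∧ (1,0) = (1,0)
(1,0) ∨ (3,0) = (3,0)
(4,1) ∨ (3,1) = (4,1)
(3,0) ∨ (4,1) = (4,1)
(1,0) ∧ (4,1) = (1,0)

(1,0)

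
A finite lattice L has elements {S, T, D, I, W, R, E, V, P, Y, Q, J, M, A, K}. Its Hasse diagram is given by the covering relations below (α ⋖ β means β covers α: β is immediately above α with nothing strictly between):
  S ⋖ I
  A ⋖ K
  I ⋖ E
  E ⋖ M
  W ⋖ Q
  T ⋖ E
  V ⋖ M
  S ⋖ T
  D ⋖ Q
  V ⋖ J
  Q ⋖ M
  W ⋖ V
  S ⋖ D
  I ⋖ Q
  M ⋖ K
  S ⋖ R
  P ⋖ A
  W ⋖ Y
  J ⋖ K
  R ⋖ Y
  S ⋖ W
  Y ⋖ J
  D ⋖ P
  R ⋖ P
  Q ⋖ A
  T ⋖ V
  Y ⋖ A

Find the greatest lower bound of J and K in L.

J

Common lower bounds of {J, K}: J, R, S, T, V, W, Y.
The greatest among these is J.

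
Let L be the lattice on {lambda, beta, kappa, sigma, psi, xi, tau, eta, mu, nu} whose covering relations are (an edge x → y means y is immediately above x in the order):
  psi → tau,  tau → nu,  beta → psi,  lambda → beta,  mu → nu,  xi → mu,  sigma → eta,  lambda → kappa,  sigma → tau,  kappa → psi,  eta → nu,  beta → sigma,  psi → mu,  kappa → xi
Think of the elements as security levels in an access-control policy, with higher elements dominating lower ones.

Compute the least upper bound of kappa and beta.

Common upper bounds of {kappa, beta}: mu, nu, psi, tau.
The least among these is psi.

psi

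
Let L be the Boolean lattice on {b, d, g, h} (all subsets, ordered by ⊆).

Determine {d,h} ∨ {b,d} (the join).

{b,d,h}

Under ⊆, join is union: {d,h} ∪ {b,d} = {b,d,h}.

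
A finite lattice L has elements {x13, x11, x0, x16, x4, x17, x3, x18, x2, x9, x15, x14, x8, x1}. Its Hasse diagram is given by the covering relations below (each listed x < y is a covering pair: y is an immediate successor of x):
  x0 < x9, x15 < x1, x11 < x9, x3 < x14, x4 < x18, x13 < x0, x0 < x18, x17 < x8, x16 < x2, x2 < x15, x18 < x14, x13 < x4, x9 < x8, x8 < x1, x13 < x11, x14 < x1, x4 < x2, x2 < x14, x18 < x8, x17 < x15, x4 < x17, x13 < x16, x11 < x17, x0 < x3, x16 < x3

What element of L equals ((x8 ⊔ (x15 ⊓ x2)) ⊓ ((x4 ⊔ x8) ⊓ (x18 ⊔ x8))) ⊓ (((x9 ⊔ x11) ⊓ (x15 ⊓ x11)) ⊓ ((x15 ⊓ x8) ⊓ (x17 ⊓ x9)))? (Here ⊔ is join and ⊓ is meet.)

x11

x15 ∧ x2 = x2
x8 ∨ x2 = x1
x4 ∨ x8 = x8
x18 ∨ x8 = x8
x8 ∧ x8 = x8
x1 ∧ x8 = x8
x9 ∨ x11 = x9
x15 ∧ x11 = x11
x9 ∧ x11 = x11
x15 ∧ x8 = x17
x17 ∧ x9 = x11
x17 ∧ x11 = x11
x11 ∧ x11 = x11
x8 ∧ x11 = x11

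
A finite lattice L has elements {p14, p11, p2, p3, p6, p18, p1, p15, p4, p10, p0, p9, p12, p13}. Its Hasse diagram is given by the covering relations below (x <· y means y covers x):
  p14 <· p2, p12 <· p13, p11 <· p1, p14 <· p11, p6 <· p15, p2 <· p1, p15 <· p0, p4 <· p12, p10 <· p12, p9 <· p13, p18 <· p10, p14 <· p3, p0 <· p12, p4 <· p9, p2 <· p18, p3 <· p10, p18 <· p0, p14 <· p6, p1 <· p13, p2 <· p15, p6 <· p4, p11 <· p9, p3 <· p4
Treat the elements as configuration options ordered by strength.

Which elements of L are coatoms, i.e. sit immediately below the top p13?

The coatoms are exactly the elements covered by p13: p1, p12, p9.

p1, p12, p9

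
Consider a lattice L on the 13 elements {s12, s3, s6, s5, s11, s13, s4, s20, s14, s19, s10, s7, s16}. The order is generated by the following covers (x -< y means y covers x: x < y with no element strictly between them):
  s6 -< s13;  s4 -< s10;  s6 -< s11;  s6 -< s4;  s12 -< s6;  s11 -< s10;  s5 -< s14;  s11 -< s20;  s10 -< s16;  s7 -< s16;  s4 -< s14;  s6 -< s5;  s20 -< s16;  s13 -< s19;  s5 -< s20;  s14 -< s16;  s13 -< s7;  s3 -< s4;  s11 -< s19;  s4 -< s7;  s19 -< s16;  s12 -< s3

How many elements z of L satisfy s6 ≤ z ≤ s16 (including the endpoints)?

The interval [s6, s16] = {s10, s11, s13, s14, s16, s19, s20, s4, s5, s6, s7}, which has 11 elements.

11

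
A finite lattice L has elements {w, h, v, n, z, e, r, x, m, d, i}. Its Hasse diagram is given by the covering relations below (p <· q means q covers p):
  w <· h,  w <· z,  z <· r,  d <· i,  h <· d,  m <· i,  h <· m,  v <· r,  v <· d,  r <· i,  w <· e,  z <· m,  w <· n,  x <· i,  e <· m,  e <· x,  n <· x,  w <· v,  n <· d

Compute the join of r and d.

Common upper bounds of {r, d}: i.
The least among these is i.

i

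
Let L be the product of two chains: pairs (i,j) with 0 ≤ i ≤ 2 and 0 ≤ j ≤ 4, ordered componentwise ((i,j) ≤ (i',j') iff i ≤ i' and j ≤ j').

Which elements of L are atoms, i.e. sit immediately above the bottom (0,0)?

The atoms are exactly the elements that cover (0,0): (0,1), (1,0).

(0,1), (1,0)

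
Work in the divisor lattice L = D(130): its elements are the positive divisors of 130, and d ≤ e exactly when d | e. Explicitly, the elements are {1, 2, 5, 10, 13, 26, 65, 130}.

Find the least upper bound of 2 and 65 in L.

130

In the divisibility order, the join is the least common multiple: lcm(2, 65) = 130.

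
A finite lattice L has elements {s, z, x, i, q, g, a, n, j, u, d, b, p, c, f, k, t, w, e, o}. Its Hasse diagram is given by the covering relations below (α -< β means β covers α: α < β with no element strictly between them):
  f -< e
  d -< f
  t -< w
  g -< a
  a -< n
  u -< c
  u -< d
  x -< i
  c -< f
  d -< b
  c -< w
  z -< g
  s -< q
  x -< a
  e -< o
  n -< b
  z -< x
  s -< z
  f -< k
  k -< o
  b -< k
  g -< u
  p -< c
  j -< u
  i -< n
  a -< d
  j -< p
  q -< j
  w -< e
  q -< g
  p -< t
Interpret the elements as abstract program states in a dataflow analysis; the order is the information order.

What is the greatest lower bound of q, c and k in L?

q

Common lower bounds of {q, c, k}: q, s.
The greatest among these is q.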